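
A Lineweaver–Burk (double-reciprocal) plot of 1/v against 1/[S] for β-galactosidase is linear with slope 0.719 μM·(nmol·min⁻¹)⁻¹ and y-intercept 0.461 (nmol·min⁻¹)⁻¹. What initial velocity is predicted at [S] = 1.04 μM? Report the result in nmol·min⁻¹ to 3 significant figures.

The y-intercept is 1/Vmax, so Vmax = 1/0.461 = 2.17 nmol·min⁻¹.
The slope is Km/Vmax, so Km = 0.719 × 2.17 = 1.56 μM.
Then v = 2.17 × 1.04/(1.56 + 1.04) = 0.868 nmol·min⁻¹.

0.868 nmol·min⁻¹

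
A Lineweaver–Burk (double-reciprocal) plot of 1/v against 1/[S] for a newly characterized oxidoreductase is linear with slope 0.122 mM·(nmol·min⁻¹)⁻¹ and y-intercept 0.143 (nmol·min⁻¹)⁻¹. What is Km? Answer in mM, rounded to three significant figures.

y-intercept = 1/Vmax ⇒ Vmax = 6.99 nmol·min⁻¹; slope = Km/Vmax ⇒ Km = slope × Vmax.
Km = 0.122 × 6.99 = 0.853 mM.

0.853 mM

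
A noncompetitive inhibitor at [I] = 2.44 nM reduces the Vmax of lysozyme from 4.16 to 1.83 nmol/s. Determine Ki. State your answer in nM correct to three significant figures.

1.92 nM

Noncompetitive: Vmax,app = Vmax/α with α = 1 + [I]/Ki.
α = Vmax/Vmax,app = 4.16/1.83 = 2.273.
Since α = 1 + [I]/Ki, [I]/Ki = 2.273 − 1 = 1.273 and Ki = 2.44/1.273 = 1.92 nM.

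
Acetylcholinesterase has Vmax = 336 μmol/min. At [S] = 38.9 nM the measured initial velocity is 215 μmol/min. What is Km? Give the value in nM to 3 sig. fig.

From v = Vmax[S]/(Km+[S]), Km = [S](Vmax − v)/v.
Km = 38.9 × (336 − 215) / 215 = 4707/215 = 21.9 nM.

21.9 nM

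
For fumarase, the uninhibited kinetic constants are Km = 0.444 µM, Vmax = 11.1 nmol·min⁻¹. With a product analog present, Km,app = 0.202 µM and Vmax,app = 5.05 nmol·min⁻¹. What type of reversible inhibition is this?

Both Km and Vmax decrease by the same factor (~2.20-fold) — characteristic of uncompetitive inhibition.

uncompetitive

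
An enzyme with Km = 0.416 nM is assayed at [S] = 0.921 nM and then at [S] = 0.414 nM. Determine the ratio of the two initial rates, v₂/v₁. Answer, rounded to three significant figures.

0.724

The fractional saturations are [S]/(Km+[S]) = 0.921/1.337 = 0.6889 and 0.414/0.8300 = 0.4988.
v₂/v₁ is just their ratio: 0.4988/0.6889 = 0.724.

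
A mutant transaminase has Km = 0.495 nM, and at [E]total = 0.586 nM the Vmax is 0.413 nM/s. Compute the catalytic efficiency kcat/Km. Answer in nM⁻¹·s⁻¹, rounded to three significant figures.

1.42 nM⁻¹·s⁻¹

kcat = Vmax/[E]total = 0.413/0.586 = 0.705 s⁻¹.
kcat/Km = 0.705/0.495 = 1.42 nM⁻¹·s⁻¹.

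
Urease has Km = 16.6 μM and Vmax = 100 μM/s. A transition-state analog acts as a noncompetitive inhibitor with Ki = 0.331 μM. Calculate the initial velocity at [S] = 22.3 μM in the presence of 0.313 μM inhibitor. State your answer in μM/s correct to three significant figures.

29.5 μM/s

α = 1 + [I]/Ki = 1 + 0.313/0.331 = 1.946.
For a noncompetitive inhibitor, Vmax is reduced to Vmax/α while Km is unchanged: Km,app = 16.6 μM, Vmax,app = 51.4 μM/s.
v = Vmax,app·[S]/(Km,app + [S]) = 51.4 × 22.3/(16.6 + 22.3) = 29.5 μM/s.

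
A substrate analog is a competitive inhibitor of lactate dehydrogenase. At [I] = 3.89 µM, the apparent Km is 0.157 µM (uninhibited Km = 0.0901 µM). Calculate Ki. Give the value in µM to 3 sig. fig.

5.24 µM

Competitive: Km,app = α·Km with α = 1 + [I]/Ki.
α = Km,app/Km = 0.157/0.0901 = 1.743.
Since α = 1 + [I]/Ki, [I]/Ki = 1.743 − 1 = 0.7425 and Ki = 3.89/0.7425 = 5.24 µM.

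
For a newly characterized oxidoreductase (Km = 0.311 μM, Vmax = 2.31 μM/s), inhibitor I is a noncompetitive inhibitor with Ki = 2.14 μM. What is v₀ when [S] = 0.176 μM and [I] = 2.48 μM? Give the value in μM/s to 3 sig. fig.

α = 1 + [I]/Ki = 1 + 2.48/2.14 = 2.159.
For a noncompetitive inhibitor, Vmax is reduced to Vmax/α while Km is unchanged: Km,app = 0.311 μM, Vmax,app = 1.07 μM/s.
v = Vmax,app·[S]/(Km,app + [S]) = 1.07 × 0.176/(0.311 + 0.176) = 0.387 μM/s.

0.387 μM/s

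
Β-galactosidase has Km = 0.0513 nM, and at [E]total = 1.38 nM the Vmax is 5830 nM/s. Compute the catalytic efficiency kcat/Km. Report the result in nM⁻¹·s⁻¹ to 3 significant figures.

kcat = Vmax/[E]total = 5830/1.38 = 4220 s⁻¹.
kcat/Km = 4220/0.0513 = 82400 nM⁻¹·s⁻¹.

82400 nM⁻¹·s⁻¹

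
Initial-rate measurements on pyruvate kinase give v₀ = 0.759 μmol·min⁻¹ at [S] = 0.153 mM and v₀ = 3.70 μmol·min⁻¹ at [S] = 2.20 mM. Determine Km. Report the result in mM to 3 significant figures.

0.897 mM

From v = Vmax[S]/(Km+[S]), each point gives Vmax = v(Km+[S])/[S].
Equating: 0.759(Km+0.153)/0.153 = 3.70(Km+2.20)/2.20.
4.961·Km + 0.759 = 1.682·Km + 3.70, so (4.961 − 1.682)·Km = 3.70 − 0.759.
Km = 2.941/3.279 = 0.897 mM; then Vmax = 0.759(0.897+0.153)/0.153 = 5.21 μmol·min⁻¹.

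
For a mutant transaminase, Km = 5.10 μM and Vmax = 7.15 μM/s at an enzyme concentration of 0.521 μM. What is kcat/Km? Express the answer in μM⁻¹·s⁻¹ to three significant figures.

kcat = Vmax/[E]total = 7.15/0.521 = 13.7 s⁻¹.
kcat/Km = 13.7/5.10 = 2.69 μM⁻¹·s⁻¹.

2.69 μM⁻¹·s⁻¹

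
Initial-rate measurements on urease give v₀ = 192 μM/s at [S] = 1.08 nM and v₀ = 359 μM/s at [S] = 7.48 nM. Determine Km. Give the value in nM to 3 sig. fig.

In reciprocal form, 1/v = (Km/Vmax)·(1/[S]) + 1/Vmax. The two points give (1/[S], 1/v) = (0.9259, 0.005208) and (0.1337, 0.002786).
Slope = (0.005208 − 0.002786)/(0.9259 − 0.1337) = 0.003058; intercept = 0.005208 − 0.003058×0.9259 = 0.002377.
Vmax = 1/intercept = 421 μM/s; Km = slope × Vmax = 0.003058 × 421 = 1.29 nM.

1.29 nM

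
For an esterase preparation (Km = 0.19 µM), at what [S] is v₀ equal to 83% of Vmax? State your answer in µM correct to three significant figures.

v/Vmax = [S]/(Km+[S]) = 0.83, so [S] = Km·0.83/(1 − 0.83) = 0.19 × 4.882.
[S] = 0.928 µM.

0.928 µM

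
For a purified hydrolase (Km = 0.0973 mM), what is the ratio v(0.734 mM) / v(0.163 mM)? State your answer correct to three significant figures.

1.41

Since Vmax cancels, v₂/v₁ = [S]₂(Km+[S]₁) / [S]₁(Km+[S]₂).
= 0.734×(0.0973+0.163) / (0.163×(0.0973+0.734)) = 0.1911/0.1355 = 1.41.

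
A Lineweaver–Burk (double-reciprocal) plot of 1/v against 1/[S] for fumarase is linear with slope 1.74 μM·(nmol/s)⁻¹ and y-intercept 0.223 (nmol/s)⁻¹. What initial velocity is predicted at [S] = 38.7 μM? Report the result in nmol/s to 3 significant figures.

3.73 nmol/s

The y-intercept is 1/Vmax, so Vmax = 1/0.223 = 4.48 nmol/s.
The slope is Km/Vmax, so Km = 1.74 × 4.48 = 7.80 μM.
Then v = 4.48 × 38.7/(7.80 + 38.7) = 3.73 nmol/s.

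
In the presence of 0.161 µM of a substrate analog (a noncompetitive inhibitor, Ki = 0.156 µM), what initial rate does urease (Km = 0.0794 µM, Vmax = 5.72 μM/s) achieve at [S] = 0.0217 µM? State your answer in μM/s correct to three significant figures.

With α = 1 + [I]/Ki = 1 + 0.161/0.156 = 2.032, the noncompetitive rate law is v = (Vmax/α)·[S] / (Km + [S]).
v = (5.72/2.032)×0.0217 / (0.0794 + 0.0217) = 0.06108/0.1011 = 0.604 μM/s.

0.604 μM/s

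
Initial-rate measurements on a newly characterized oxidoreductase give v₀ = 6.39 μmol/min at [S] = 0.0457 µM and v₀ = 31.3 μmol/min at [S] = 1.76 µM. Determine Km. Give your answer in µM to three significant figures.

From v = Vmax[S]/(Km+[S]), each point gives Vmax = v(Km+[S])/[S].
Equating: 6.39(Km+0.0457)/0.0457 = 31.3(Km+1.76)/1.76.
139.8·Km + 6.39 = 17.78·Km + 31.3, so (139.8 − 17.78)·Km = 31.3 − 6.39.
Km = 24.91/122.0 = 0.204 µM; then Vmax = 6.39(0.204+0.0457)/0.0457 = 34.9 μmol/min.

0.204 µM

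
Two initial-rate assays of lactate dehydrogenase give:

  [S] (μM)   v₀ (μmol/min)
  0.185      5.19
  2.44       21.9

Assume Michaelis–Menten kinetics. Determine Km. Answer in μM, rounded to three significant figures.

0.876 μM

In reciprocal form, 1/v = (Km/Vmax)·(1/[S]) + 1/Vmax. The two points give (1/[S], 1/v) = (5.405, 0.1927) and (0.4098, 0.04566).
Slope = (0.1927 − 0.04566)/(5.405 − 0.4098) = 0.02943; intercept = 0.1927 − 0.02943×5.405 = 0.03360.
Vmax = 1/intercept = 29.8 μmol/min; Km = slope × Vmax = 0.02943 × 29.8 = 0.876 μM.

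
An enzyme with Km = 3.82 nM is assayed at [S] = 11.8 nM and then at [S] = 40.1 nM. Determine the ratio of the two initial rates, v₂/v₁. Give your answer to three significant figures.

1.21

Since Vmax cancels, v₂/v₁ = [S]₂(Km+[S]₁) / [S]₁(Km+[S]₂).
= 40.1×(3.82+11.8) / (11.8×(3.82+40.1)) = 626.4/518.3 = 1.21.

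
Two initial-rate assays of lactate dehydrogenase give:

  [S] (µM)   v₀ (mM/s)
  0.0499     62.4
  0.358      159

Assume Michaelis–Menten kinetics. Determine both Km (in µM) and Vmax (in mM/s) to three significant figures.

In reciprocal form, 1/v = (Km/Vmax)·(1/[S]) + 1/Vmax. The two points give (1/[S], 1/v) = (20.04, 0.01603) and (2.793, 0.006289).
Slope = (0.01603 − 0.006289)/(20.04 − 2.793) = 0.0005645; intercept = 0.01603 − 0.0005645×20.04 = 0.004712.
Vmax = 1/intercept = 212 mM/s; Km = slope × Vmax = 0.0005645 × 212 = 0.120 µM.

Km = 0.120 µM; Vmax = 212 mM/s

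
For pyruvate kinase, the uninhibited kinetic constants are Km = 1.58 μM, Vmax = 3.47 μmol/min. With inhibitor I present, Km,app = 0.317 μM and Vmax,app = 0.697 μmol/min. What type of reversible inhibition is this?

Both Km and Vmax decrease by the same factor (~4.98-fold) — characteristic of uncompetitive inhibition.

uncompetitive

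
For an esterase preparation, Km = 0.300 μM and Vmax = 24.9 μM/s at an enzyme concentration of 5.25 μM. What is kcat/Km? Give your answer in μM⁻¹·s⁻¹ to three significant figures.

15.8 μM⁻¹·s⁻¹

kcat = Vmax/[E]total = 24.9/5.25 = 4.74 s⁻¹.
kcat/Km = 4.74/0.300 = 15.8 μM⁻¹·s⁻¹.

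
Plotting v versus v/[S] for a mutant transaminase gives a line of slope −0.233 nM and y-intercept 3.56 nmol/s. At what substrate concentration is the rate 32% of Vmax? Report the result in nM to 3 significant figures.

The Eadie–Hofstee slope gives Km = 0.233 nM (slope = −Km).
v/Vmax = [S]/(Km+[S]) = 0.32 ⇒ [S] = Km·0.32/(1−0.32) = 0.233 × 0.4706 = 0.110 nM.

0.110 nM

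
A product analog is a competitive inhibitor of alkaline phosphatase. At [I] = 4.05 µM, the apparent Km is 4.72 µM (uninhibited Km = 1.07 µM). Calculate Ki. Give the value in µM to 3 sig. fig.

1.19 µM

Competitive: Km,app = α·Km with α = 1 + [I]/Ki.
α = Km,app/Km = 4.72/1.07 = 4.411.
Since α = 1 + [I]/Ki, [I]/Ki = 4.411 − 1 = 3.411 and Ki = 4.05/3.411 = 1.19 µM.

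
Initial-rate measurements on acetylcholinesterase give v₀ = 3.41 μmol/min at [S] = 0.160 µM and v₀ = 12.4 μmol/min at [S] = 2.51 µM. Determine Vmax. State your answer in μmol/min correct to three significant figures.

From v = Vmax[S]/(Km+[S]), each point gives Vmax = v(Km+[S])/[S].
Equating: 3.41(Km+0.160)/0.160 = 12.4(Km+2.51)/2.51.
21.31·Km + 3.41 = 4.940·Km + 12.4, so (21.31 − 4.940)·Km = 12.4 − 3.41.
Km = 8.990/16.37 = 0.549 µM; then Vmax = 3.41(0.549+0.160)/0.160 = 15.1 μmol/min.

15.1 μmol/min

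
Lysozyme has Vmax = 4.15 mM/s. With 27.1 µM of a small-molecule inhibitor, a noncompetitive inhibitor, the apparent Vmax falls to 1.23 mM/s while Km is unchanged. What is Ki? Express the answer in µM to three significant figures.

11.4 µM

Noncompetitive: Vmax,app = Vmax/α with α = 1 + [I]/Ki.
α = Vmax/Vmax,app = 4.15/1.23 = 3.374.
Since α = 1 + [I]/Ki, [I]/Ki = 3.374 − 1 = 2.374 and Ki = 27.1/2.374 = 11.4 µM.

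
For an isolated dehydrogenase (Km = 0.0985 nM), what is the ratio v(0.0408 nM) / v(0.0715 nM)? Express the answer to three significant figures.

The fractional saturations are [S]/(Km+[S]) = 0.0715/0.1700 = 0.4206 and 0.0408/0.1393 = 0.2929.
v₂/v₁ is just their ratio: 0.2929/0.4206 = 0.696.

0.696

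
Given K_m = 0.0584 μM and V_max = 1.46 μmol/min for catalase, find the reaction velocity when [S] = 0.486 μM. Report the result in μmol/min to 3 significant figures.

1.30 μmol/min

[S]/(Km+[S]) = 0.486/0.5444 = 0.8927, the fractional saturation.
v = 0.8927 × Vmax = 0.8927 × 1.46 = 1.30 μmol/min.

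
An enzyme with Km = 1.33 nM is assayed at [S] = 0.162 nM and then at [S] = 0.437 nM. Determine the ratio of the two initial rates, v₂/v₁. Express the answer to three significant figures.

Since Vmax cancels, v₂/v₁ = [S]₂(Km+[S]₁) / [S]₁(Km+[S]₂).
= 0.437×(1.33+0.162) / (0.162×(1.33+0.437)) = 0.6520/0.2863 = 2.28.

2.28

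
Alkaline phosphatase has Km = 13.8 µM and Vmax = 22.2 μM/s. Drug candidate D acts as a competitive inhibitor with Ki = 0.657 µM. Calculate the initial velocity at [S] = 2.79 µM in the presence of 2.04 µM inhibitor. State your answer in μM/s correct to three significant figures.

1.04 μM/s

With α = 1 + [I]/Ki = 1 + 2.04/0.657 = 4.105, the competitive rate law is v = Vmax[S] / (αKm + [S]).
v = 22.2×2.79 / (4.105×13.8 + 2.79) = 61.94/59.44 = 1.04 μM/s.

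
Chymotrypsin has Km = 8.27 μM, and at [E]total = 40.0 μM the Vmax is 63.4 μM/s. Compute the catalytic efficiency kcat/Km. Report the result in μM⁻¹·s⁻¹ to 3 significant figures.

0.192 μM⁻¹·s⁻¹

kcat = Vmax/[E]total = 63.4/40.0 = 1.58 s⁻¹.
kcat/Km = 1.58/8.27 = 0.192 μM⁻¹·s⁻¹.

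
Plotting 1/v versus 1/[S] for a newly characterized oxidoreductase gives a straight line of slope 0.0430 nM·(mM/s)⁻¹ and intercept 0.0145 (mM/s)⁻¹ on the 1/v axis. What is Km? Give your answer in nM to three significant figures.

2.97 nM

y-intercept = 1/Vmax ⇒ Vmax = 69.0 mM/s; slope = Km/Vmax ⇒ Km = slope × Vmax.
Km = 0.0430 × 69.0 = 2.97 nM.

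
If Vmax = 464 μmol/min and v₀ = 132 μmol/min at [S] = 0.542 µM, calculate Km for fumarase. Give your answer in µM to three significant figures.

1.36 µM

From v = Vmax[S]/(Km+[S]), Km = [S](Vmax − v)/v.
Km = 0.542 × (464 − 132) / 132 = 179.9/132 = 1.36 µM.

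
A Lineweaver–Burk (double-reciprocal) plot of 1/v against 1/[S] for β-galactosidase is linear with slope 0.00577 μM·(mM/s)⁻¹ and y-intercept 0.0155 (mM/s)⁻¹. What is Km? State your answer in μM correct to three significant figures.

y-intercept = 1/Vmax ⇒ Vmax = 64.5 mM/s; slope = Km/Vmax ⇒ Km = slope × Vmax.
Km = 0.00577 × 64.5 = 0.372 μM.

0.372 μM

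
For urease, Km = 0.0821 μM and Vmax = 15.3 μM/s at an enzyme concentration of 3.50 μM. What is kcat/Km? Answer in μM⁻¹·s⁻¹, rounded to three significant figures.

53.2 μM⁻¹·s⁻¹

kcat = Vmax/[E]total = 15.3/3.50 = 4.37 s⁻¹.
kcat/Km = 4.37/0.0821 = 53.2 μM⁻¹·s⁻¹.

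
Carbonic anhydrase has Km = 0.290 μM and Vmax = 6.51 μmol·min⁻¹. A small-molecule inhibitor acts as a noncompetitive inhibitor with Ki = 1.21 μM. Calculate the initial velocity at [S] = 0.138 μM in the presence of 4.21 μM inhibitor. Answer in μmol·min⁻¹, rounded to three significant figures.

With α = 1 + [I]/Ki = 1 + 4.21/1.21 = 4.479, the noncompetitive rate law is v = (Vmax/α)·[S] / (Km + [S]).
v = (6.51/4.479)×0.138 / (0.290 + 0.138) = 0.2006/0.4280 = 0.469 μmol·min⁻¹.

0.469 μmol·min⁻¹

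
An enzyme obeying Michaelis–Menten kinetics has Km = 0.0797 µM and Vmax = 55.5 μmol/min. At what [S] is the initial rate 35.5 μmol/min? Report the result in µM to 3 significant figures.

0.141 µM

Rearranging v = Vmax[S]/(Km+[S]) gives [S] = Km·v/(Vmax − v).
[S] = 0.0797 × 35.5 / (55.5 − 35.5) = 2.829/20.00 = 0.141 µM.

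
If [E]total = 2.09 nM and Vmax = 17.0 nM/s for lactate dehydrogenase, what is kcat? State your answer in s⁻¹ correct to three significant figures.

kcat = Vmax/[E]total = 17.0 nM/s / 2.09 nM = 8.13 s⁻¹.

8.13 s⁻¹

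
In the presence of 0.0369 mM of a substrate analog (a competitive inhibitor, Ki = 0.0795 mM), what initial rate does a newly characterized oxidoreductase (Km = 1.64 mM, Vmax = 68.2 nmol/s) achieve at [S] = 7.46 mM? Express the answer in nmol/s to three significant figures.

51.6 nmol/s

With α = 1 + [I]/Ki = 1 + 0.0369/0.0795 = 1.464, the competitive rate law is v = Vmax[S] / (αKm + [S]).
v = 68.2×7.46 / (1.464×1.64 + 7.46) = 508.8/9.861 = 51.6 nmol/s.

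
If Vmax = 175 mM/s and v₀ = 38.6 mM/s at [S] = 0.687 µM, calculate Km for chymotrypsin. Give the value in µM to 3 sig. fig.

2.43 µM

v/Vmax = 38.6/175 = 0.2206 = [S]/(Km+[S]).
So Km + [S] = [S]/0.2206 = 3.115 µM, giving Km = 3.115 − 0.687 = 2.43 µM.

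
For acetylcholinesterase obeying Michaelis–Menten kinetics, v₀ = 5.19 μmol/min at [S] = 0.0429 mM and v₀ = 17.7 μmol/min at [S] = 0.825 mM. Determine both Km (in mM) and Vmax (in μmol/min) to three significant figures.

Km = 0.126 mM; Vmax = 20.4 μmol/min

From v = Vmax[S]/(Km+[S]), each point gives Vmax = v(Km+[S])/[S].
Equating: 5.19(Km+0.0429)/0.0429 = 17.7(Km+0.825)/0.825.
121.0·Km + 5.19 = 21.45·Km + 17.7, so (121.0 − 21.45)·Km = 17.7 − 5.19.
Km = 12.51/99.52 = 0.126 mM; then Vmax = 5.19(0.126+0.0429)/0.0429 = 20.4 μmol/min.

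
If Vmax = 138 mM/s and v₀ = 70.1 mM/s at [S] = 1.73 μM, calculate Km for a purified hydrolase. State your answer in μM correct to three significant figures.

1.68 μM

From v = Vmax[S]/(Km+[S]), Km = [S](Vmax − v)/v.
Km = 1.73 × (138 − 70.1) / 70.1 = 117.5/70.1 = 1.68 μM.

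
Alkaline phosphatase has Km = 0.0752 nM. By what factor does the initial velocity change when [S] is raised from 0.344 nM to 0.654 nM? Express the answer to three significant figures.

The fractional saturations are [S]/(Km+[S]) = 0.344/0.4192 = 0.8206 and 0.654/0.7292 = 0.8969.
v₂/v₁ is just their ratio: 0.8969/0.8206 = 1.09.

1.09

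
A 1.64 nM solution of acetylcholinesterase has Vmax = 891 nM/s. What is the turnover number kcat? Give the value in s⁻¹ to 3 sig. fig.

543 s⁻¹

kcat = Vmax/[E]total = 891 nM/s / 1.64 nM = 543 s⁻¹.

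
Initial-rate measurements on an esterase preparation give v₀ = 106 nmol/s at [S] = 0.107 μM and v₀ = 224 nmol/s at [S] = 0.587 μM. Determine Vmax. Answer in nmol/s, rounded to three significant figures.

In reciprocal form, 1/v = (Km/Vmax)·(1/[S]) + 1/Vmax. The two points give (1/[S], 1/v) = (9.346, 0.009434) and (1.704, 0.004464).
Slope = (0.009434 − 0.004464)/(9.346 − 1.704) = 0.0006503; intercept = 0.009434 − 0.0006503×9.346 = 0.003356.
Vmax = 1/intercept = 298 nmol/s; Km = slope × Vmax = 0.0006503 × 298 = 0.194 μM.

298 nmol/s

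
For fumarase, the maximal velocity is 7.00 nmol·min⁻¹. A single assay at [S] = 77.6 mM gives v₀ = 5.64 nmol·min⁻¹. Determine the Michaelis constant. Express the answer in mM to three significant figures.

18.7 mM

From v = Vmax[S]/(Km+[S]), Km = [S](Vmax − v)/v.
Km = 77.6 × (7.00 − 5.64) / 5.64 = 105.5/5.64 = 18.7 mM.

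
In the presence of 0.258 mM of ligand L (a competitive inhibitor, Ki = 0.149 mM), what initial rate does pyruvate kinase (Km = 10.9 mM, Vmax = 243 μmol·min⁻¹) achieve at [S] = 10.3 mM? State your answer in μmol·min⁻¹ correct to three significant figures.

62.5 μmol·min⁻¹

α = 1 + [I]/Ki = 1 + 0.258/0.149 = 2.732.
For a competitive inhibitor, Vmax is unchanged and the apparent Km becomes α·Km: Km,app = 29.8 mM, Vmax,app = 243 μmol·min⁻¹.
v = Vmax,app·[S]/(Km,app + [S]) = 243 × 10.3/(29.8 + 10.3) = 62.5 μmol·min⁻¹.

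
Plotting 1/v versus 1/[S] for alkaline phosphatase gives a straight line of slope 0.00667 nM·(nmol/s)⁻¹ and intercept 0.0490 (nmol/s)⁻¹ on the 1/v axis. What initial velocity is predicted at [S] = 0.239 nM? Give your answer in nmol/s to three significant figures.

13.0 nmol/s

The y-intercept is 1/Vmax, so Vmax = 1/0.0490 = 20.4 nmol/s.
The slope is Km/Vmax, so Km = 0.00667 × 20.4 = 0.136 nM.
Then v = 20.4 × 0.239/(0.136 + 0.239) = 13.0 nmol/s.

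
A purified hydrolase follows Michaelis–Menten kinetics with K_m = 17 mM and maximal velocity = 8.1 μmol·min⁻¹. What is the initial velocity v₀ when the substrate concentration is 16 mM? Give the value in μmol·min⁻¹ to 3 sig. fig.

[S]/(Km+[S]) = 16/33.00 = 0.4848, the fractional saturation.
v = 0.4848 × Vmax = 0.4848 × 8.1 = 3.93 μmol·min⁻¹.

3.93 μmol·min⁻¹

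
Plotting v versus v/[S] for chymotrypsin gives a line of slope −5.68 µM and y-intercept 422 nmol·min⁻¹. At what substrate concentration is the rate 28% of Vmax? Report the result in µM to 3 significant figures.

The Eadie–Hofstee slope gives Km = 5.68 µM (slope = −Km).
v/Vmax = [S]/(Km+[S]) = 0.28 ⇒ [S] = Km·0.28/(1−0.28) = 5.68 × 0.3889 = 2.21 µM.

2.21 µM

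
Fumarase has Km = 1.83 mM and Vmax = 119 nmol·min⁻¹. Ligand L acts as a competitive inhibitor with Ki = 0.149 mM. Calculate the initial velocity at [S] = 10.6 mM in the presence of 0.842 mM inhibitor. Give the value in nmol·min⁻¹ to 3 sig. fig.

55.4 nmol·min⁻¹

With α = 1 + [I]/Ki = 1 + 0.842/0.149 = 6.651, the competitive rate law is v = Vmax[S] / (αKm + [S]).
v = 119×10.6 / (6.651×1.83 + 10.6) = 1261/22.77 = 55.4 nmol·min⁻¹.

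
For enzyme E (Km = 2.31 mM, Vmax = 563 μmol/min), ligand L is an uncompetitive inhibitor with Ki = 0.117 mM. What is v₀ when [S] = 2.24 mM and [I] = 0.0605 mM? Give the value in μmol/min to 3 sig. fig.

With α = 1 + [I]/Ki = 1 + 0.0605/0.117 = 1.517, the uncompetitive rate law is v = (Vmax/α)·[S] / (Km/α + [S]).
v = (563/1.517)×2.24 / (2.31/1.517 + 2.24) = 831.3/3.763 = 221 μmol/min.

221 μmol/min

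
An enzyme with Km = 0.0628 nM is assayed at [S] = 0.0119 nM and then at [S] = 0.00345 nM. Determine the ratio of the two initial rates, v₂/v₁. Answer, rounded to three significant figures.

Since Vmax cancels, v₂/v₁ = [S]₂(Km+[S]₁) / [S]₁(Km+[S]₂).
= 0.00345×(0.0628+0.0119) / (0.0119×(0.0628+0.00345)) = 0.0002577/0.0007884 = 0.327.

0.327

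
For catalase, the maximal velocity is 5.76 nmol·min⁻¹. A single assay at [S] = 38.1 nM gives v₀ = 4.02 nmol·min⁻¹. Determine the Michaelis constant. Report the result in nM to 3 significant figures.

16.5 nM

From v = Vmax[S]/(Km+[S]), Km = [S](Vmax − v)/v.
Km = 38.1 × (5.76 − 4.02) / 4.02 = 66.29/4.02 = 16.5 nM.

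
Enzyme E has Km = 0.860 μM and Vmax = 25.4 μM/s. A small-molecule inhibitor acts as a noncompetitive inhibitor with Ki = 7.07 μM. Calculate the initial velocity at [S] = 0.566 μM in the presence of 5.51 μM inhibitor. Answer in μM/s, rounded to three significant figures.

With α = 1 + [I]/Ki = 1 + 5.51/7.07 = 1.779, the noncompetitive rate law is v = (Vmax/α)·[S] / (Km + [S]).
v = (25.4/1.779)×0.566 / (0.860 + 0.566) = 8.080/1.426 = 5.67 μM/s.

5.67 μM/s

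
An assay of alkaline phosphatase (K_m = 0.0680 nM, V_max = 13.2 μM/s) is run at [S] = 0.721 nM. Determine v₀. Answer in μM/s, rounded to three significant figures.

v = Vmax·[S]/(Km + [S]) = 13.2 × 0.721 / (0.0680 + 0.721)
  = 9.517 / 0.7890 = 12.1 μM/s.

12.1 μM/s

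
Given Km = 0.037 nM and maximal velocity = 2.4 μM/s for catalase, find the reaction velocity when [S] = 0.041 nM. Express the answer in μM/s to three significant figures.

1.26 μM/s

[S]/(Km+[S]) = 0.041/0.07800 = 0.5256, the fractional saturation.
v = 0.5256 × Vmax = 0.5256 × 2.4 = 1.26 μM/s.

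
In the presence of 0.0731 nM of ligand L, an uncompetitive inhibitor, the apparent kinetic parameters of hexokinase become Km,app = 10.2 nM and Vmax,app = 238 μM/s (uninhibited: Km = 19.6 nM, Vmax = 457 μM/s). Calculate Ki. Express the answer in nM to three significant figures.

0.0794 nM

Uncompetitive: Vmax,app = Vmax/α (and Km,app = Km/α) with α = 1 + [I]/Ki.
α = Vmax/Vmax,app = 457/238 = 1.920.
Ki = [I]/(α − 1) = 0.0731/0.9202 = 0.0794 nM.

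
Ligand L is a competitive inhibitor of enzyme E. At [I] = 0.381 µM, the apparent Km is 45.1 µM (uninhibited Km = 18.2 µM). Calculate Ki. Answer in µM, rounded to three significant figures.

Competitive: Km,app = α·Km with α = 1 + [I]/Ki.
α = Km,app/Km = 45.1/18.2 = 2.478.
Ki = [I]/(α − 1) = 0.381/1.478 = 0.258 µM.

0.258 µM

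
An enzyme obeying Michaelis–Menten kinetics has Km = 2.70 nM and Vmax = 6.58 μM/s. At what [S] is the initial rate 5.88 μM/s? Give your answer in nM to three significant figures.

22.7 nM

Rearranging v = Vmax[S]/(Km+[S]) gives [S] = Km·v/(Vmax − v).
[S] = 2.70 × 5.88 / (6.58 − 5.88) = 15.88/0.7000 = 22.7 nM.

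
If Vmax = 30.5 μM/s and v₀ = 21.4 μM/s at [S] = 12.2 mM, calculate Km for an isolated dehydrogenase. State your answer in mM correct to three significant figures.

From v = Vmax[S]/(Km+[S]), Km = [S](Vmax − v)/v.
Km = 12.2 × (30.5 − 21.4) / 21.4 = 111.0/21.4 = 5.19 mM.

5.19 mM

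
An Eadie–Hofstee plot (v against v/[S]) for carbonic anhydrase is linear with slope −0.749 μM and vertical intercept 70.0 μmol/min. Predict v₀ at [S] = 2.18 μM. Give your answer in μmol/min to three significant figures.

In the Eadie–Hofstee form v = Vmax − Km·(v/[S]), the slope is −Km and the intercept is Vmax, so Km = 0.749 μM and Vmax = 70.0 μmol/min.
v = 70.0 × 2.18/(0.749 + 2.18) = 52.1 μmol/min.

52.1 μmol/min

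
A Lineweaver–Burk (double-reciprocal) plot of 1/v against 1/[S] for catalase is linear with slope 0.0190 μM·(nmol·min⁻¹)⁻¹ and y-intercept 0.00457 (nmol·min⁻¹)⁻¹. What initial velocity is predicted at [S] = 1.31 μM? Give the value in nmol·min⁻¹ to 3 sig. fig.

The y-intercept is 1/Vmax, so Vmax = 1/0.00457 = 219 nmol·min⁻¹.
The slope is Km/Vmax, so Km = 0.0190 × 219 = 4.16 μM.
Then v = 219 × 1.31/(4.16 + 1.31) = 52.4 nmol·min⁻¹.

52.4 nmol·min⁻¹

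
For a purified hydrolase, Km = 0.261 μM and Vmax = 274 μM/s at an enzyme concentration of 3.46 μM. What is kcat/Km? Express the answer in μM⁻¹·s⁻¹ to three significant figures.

303 μM⁻¹·s⁻¹

kcat = Vmax/[E]total = 274/3.46 = 79.2 s⁻¹.
kcat/Km = 79.2/0.261 = 303 μM⁻¹·s⁻¹.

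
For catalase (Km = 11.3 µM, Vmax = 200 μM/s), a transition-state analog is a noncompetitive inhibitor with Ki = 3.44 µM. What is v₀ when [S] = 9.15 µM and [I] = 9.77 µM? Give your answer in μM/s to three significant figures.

23.3 μM/s

With α = 1 + [I]/Ki = 1 + 9.77/3.44 = 3.840, the noncompetitive rate law is v = (Vmax/α)·[S] / (Km + [S]).
v = (200/3.840)×9.15 / (11.3 + 9.15) = 476.5/20.45 = 23.3 μM/s.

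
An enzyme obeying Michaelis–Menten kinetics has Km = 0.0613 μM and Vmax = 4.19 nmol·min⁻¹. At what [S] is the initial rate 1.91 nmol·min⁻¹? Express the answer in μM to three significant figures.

0.0514 μM

The required fractional saturation is v/Vmax = 1.91/4.19 = 0.4558.
Then [S]/(Km+[S]) = 0.4558 ⇒ [S] = 0.0613 × 0.4558/(1 − 0.4558) = 0.0514 μM.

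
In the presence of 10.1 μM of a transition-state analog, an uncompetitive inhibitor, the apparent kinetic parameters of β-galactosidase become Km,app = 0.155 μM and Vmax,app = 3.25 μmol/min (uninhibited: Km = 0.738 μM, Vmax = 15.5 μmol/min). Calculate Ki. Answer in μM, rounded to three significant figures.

Uncompetitive: Vmax,app = Vmax/α (and Km,app = Km/α) with α = 1 + [I]/Ki.
α = Vmax/Vmax,app = 15.5/3.25 = 4.769.
Since α = 1 + [I]/Ki, [I]/Ki = 4.769 − 1 = 3.769 and Ki = 10.1/3.769 = 2.68 μM.

2.68 μM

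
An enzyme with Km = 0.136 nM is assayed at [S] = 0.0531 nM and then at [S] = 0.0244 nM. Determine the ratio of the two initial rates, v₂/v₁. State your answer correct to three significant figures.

The fractional saturations are [S]/(Km+[S]) = 0.0531/0.1891 = 0.2808 and 0.0244/0.1604 = 0.1521.
v₂/v₁ is just their ratio: 0.1521/0.2808 = 0.542.

0.542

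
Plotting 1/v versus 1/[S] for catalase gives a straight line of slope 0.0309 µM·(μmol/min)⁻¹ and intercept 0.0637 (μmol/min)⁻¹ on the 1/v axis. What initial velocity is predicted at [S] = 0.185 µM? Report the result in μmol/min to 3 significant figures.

4.33 μmol/min

The y-intercept is 1/Vmax, so Vmax = 1/0.0637 = 15.7 μmol/min.
The slope is Km/Vmax, so Km = 0.0309 × 15.7 = 0.485 µM.
Then v = 15.7 × 0.185/(0.485 + 0.185) = 4.33 μmol/min.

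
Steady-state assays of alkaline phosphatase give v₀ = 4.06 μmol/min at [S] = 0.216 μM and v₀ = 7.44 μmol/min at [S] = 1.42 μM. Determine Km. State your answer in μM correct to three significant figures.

From v = Vmax[S]/(Km+[S]), each point gives Vmax = v(Km+[S])/[S].
Equating: 4.06(Km+0.216)/0.216 = 7.44(Km+1.42)/1.42.
18.80·Km + 4.06 = 5.239·Km + 7.44, so (18.80 − 5.239)·Km = 7.44 − 4.06.
Km = 3.380/13.56 = 0.249 μM; then Vmax = 4.06(0.249+0.216)/0.216 = 8.75 μmol/min.

0.249 μM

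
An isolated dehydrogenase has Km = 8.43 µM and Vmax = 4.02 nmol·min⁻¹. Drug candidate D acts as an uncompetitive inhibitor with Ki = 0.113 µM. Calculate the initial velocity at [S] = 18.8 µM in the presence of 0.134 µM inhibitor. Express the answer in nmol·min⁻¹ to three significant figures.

1.53 nmol·min⁻¹

With α = 1 + [I]/Ki = 1 + 0.134/0.113 = 2.186, the uncompetitive rate law is v = (Vmax/α)·[S] / (Km/α + [S]).
v = (4.02/2.186)×18.8 / (8.43/2.186 + 18.8) = 34.58/22.66 = 1.53 nmol·min⁻¹.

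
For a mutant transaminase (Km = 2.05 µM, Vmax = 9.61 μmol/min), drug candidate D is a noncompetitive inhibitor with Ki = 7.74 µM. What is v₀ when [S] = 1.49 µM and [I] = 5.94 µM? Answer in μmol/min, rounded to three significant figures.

α = 1 + [I]/Ki = 1 + 5.94/7.74 = 1.767.
For a noncompetitive inhibitor, Vmax is reduced to Vmax/α while Km is unchanged: Km,app = 2.05 µM, Vmax,app = 5.44 μmol/min.
v = Vmax,app·[S]/(Km,app + [S]) = 5.44 × 1.49/(2.05 + 1.49) = 2.29 μmol/min.

2.29 μmol/min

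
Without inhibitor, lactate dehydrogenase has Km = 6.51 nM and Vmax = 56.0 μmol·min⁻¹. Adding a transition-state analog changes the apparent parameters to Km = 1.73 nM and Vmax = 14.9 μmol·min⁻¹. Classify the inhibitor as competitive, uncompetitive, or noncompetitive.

Both Km and Vmax decrease by the same factor (~3.77-fold) — characteristic of uncompetitive inhibition.

uncompetitive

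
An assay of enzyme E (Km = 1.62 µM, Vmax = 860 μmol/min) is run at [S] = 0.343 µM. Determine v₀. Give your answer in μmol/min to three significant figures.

150 μmol/min

[S]/(Km+[S]) = 0.343/1.963 = 0.1747, the fractional saturation.
v = 0.1747 × Vmax = 0.1747 × 860 = 150 μmol/min.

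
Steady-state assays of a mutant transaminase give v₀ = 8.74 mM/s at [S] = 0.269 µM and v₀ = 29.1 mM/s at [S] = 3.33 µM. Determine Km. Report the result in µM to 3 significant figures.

In reciprocal form, 1/v = (Km/Vmax)·(1/[S]) + 1/Vmax. The two points give (1/[S], 1/v) = (3.717, 0.1144) and (0.3003, 0.03436).
Slope = (0.1144 − 0.03436)/(3.717 − 0.3003) = 0.02343; intercept = 0.1144 − 0.02343×3.717 = 0.02733.
Vmax = 1/intercept = 36.6 mM/s; Km = slope × Vmax = 0.02343 × 36.6 = 0.857 µM.

0.857 µM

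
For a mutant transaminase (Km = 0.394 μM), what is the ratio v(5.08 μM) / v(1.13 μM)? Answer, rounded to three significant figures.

Since Vmax cancels, v₂/v₁ = [S]₂(Km+[S]₁) / [S]₁(Km+[S]₂).
= 5.08×(0.394+1.13) / (1.13×(0.394+5.08)) = 7.742/6.186 = 1.25.

1.25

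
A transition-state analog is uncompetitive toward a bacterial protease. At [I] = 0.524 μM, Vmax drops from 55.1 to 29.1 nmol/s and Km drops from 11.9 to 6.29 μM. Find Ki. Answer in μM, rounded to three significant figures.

Uncompetitive: Vmax,app = Vmax/α (and Km,app = Km/α) with α = 1 + [I]/Ki.
α = Vmax/Vmax,app = 55.1/29.1 = 1.893.
Since α = 1 + [I]/Ki, [I]/Ki = 1.893 − 1 = 0.8935 and Ki = 0.524/0.8935 = 0.586 μM.

0.586 μM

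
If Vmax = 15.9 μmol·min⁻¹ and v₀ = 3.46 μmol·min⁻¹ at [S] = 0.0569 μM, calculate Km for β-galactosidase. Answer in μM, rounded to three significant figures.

0.205 μM

v/Vmax = 3.46/15.9 = 0.2176 = [S]/(Km+[S]).
So Km + [S] = [S]/0.2176 = 0.2615 μM, giving Km = 0.2615 − 0.0569 = 0.205 μM.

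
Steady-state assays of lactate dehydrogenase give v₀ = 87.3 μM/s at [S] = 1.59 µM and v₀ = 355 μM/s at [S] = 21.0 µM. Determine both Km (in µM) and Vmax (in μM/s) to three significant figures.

In reciprocal form, 1/v = (Km/Vmax)·(1/[S]) + 1/Vmax. The two points give (1/[S], 1/v) = (0.6289, 0.01145) and (0.04762, 0.002817).
Slope = (0.01145 − 0.002817)/(0.6289 − 0.04762) = 0.01486; intercept = 0.01145 − 0.01486×0.6289 = 0.002109.
Vmax = 1/intercept = 474 μM/s; Km = slope × Vmax = 0.01486 × 474 = 7.04 µM.

Km = 7.04 µM; Vmax = 474 μM/s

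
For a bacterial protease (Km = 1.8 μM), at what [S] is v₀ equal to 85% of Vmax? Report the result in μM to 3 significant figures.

10.2 μM

v/Vmax = [S]/(Km+[S]) = 0.85, so [S] = Km·0.85/(1 − 0.85) = 1.8 × 5.667.
[S] = 10.2 μM.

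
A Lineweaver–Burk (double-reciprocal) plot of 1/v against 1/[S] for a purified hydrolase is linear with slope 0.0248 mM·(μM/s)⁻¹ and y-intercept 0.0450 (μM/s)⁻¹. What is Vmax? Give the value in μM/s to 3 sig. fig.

The y-intercept of a Lineweaver–Burk plot equals 1/Vmax, so Vmax = 1/0.0450 = 22.2 μM/s.

22.2 μM/s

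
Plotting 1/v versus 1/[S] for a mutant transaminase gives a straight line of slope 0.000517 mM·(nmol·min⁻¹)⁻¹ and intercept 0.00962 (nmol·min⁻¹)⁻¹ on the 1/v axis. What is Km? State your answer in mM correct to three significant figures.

y-intercept = 1/Vmax ⇒ Vmax = 104 nmol·min⁻¹; slope = Km/Vmax ⇒ Km = slope × Vmax.
Km = 0.000517 × 104 = 0.0537 mM.

0.0537 mM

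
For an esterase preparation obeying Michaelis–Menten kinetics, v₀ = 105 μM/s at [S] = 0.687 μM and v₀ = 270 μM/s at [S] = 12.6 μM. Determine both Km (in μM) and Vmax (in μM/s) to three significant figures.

From v = Vmax[S]/(Km+[S]), each point gives Vmax = v(Km+[S])/[S].
Equating: 105(Km+0.687)/0.687 = 270(Km+12.6)/12.6.
152.8·Km + 105 = 21.43·Km + 270, so (152.8 − 21.43)·Km = 270 − 105.
Km = 165.0/131.4 = 1.26 μM; then Vmax = 105(1.26+0.687)/0.687 = 297 μM/s.

Km = 1.26 μM; Vmax = 297 μM/s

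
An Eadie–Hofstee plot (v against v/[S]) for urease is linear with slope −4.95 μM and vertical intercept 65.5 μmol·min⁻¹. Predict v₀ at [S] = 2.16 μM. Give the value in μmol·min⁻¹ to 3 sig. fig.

19.9 μmol·min⁻¹

In the Eadie–Hofstee form v = Vmax − Km·(v/[S]), the slope is −Km and the intercept is Vmax, so Km = 4.95 μM and Vmax = 65.5 μmol·min⁻¹.
v = 65.5 × 2.16/(4.95 + 2.16) = 19.9 μmol·min⁻¹.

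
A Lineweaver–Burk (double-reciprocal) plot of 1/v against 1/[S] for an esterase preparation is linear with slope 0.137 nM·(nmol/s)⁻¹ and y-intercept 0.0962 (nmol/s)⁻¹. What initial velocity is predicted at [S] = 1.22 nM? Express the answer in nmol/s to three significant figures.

The y-intercept is 1/Vmax, so Vmax = 1/0.0962 = 10.4 nmol/s.
The slope is Km/Vmax, so Km = 0.137 × 10.4 = 1.42 nM.
Then v = 10.4 × 1.22/(1.42 + 1.22) = 4.80 nmol/s.

4.80 nmol/s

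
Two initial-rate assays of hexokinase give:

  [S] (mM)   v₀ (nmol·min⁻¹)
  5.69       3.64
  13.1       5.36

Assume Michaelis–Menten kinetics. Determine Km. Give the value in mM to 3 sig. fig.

7.46 mM

In reciprocal form, 1/v = (Km/Vmax)·(1/[S]) + 1/Vmax. The two points give (1/[S], 1/v) = (0.1757, 0.2747) and (0.07634, 0.1866).
Slope = (0.2747 − 0.1866)/(0.1757 − 0.07634) = 0.8868; intercept = 0.2747 − 0.8868×0.1757 = 0.1189.
Vmax = 1/intercept = 8.41 nmol·min⁻¹; Km = slope × Vmax = 0.8868 × 8.41 = 7.46 mM.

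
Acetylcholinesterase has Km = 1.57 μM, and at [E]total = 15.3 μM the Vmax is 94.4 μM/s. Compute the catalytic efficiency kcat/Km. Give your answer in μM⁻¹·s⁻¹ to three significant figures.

3.93 μM⁻¹·s⁻¹

kcat = Vmax/[E]total = 94.4/15.3 = 6.17 s⁻¹.
kcat/Km = 6.17/1.57 = 3.93 μM⁻¹·s⁻¹.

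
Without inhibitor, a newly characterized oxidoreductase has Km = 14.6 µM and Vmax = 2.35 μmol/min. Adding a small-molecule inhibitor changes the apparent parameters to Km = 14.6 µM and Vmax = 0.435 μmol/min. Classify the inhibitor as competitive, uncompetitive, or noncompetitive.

noncompetitive

Vmax decreases (2.35 → 0.435 μmol/min) while Km is unchanged — pure noncompetitive inhibition.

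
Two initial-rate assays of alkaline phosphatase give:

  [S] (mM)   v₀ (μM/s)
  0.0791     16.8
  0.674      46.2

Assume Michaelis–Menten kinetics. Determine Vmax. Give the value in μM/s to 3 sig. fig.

60.2 μM/s

From v = Vmax[S]/(Km+[S]), each point gives Vmax = v(Km+[S])/[S].
Equating: 16.8(Km+0.0791)/0.0791 = 46.2(Km+0.674)/0.674.
212.4·Km + 16.8 = 68.55·Km + 46.2, so (212.4 − 68.55)·Km = 46.2 − 16.8.
Km = 29.40/143.8 = 0.204 mM; then Vmax = 16.8(0.204+0.0791)/0.0791 = 60.2 μM/s.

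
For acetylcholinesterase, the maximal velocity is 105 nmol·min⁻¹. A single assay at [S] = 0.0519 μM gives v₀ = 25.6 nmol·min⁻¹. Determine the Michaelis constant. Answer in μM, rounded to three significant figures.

0.161 μM

From v = Vmax[S]/(Km+[S]), Km = [S](Vmax − v)/v.
Km = 0.0519 × (105 − 25.6) / 25.6 = 4.121/25.6 = 0.161 μM.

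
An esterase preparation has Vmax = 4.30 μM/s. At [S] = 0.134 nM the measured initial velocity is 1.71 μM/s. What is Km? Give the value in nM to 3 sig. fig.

From v = Vmax[S]/(Km+[S]), Km = [S](Vmax − v)/v.
Km = 0.134 × (4.30 − 1.71) / 1.71 = 0.3471/1.71 = 0.203 nM.

0.203 nM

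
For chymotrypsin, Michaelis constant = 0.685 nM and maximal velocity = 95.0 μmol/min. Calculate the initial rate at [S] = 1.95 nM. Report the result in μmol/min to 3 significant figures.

[S]/(Km+[S]) = 1.95/2.635 = 0.7400, the fractional saturation.
v = 0.7400 × Vmax = 0.7400 × 95.0 = 70.3 μmol/min.

70.3 μmol/min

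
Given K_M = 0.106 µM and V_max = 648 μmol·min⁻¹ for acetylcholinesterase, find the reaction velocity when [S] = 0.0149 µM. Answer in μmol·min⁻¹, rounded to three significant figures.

79.9 μmol·min⁻¹

v = Vmax·[S]/(Km + [S]) = 648 × 0.0149 / (0.106 + 0.0149)
  = 9.655 / 0.1209 = 79.9 μmol·min⁻¹.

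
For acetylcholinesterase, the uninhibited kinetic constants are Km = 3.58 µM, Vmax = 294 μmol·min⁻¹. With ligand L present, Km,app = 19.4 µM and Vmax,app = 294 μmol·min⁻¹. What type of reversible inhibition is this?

competitive

Km increases (3.58 → 19.4 µM) while Vmax is unchanged — the hallmark of competitive inhibition.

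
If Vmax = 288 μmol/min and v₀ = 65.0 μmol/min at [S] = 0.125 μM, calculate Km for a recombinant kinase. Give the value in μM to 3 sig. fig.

v/Vmax = 65.0/288 = 0.2257 = [S]/(Km+[S]).
So Km + [S] = [S]/0.2257 = 0.5538 μM, giving Km = 0.5538 − 0.125 = 0.429 μM.

0.429 μM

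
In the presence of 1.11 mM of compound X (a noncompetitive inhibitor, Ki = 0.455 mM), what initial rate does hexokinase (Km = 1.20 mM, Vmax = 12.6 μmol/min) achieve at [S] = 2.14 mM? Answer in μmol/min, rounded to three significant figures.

2.35 μmol/min

α = 1 + [I]/Ki = 1 + 1.11/0.455 = 3.440.
For a noncompetitive inhibitor, Vmax is reduced to Vmax/α while Km is unchanged: Km,app = 1.20 mM, Vmax,app = 3.66 μmol/min.
v = Vmax,app·[S]/(Km,app + [S]) = 3.66 × 2.14/(1.20 + 2.14) = 2.35 μmol/min.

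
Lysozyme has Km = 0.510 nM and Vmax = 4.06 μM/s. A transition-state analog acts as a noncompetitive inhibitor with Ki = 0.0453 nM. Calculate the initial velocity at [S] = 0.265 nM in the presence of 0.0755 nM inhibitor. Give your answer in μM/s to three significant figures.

With α = 1 + [I]/Ki = 1 + 0.0755/0.0453 = 2.667, the noncompetitive rate law is v = (Vmax/α)·[S] / (Km + [S]).
v = (4.06/2.667)×0.265 / (0.510 + 0.265) = 0.4035/0.7750 = 0.521 μM/s.

0.521 μM/s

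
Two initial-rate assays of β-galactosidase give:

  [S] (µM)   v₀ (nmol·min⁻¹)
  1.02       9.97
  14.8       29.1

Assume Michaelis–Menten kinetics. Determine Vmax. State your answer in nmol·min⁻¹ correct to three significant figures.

33.9 nmol·min⁻¹

In reciprocal form, 1/v = (Km/Vmax)·(1/[S]) + 1/Vmax. The two points give (1/[S], 1/v) = (0.9804, 0.1003) and (0.06757, 0.03436).
Slope = (0.1003 − 0.03436)/(0.9804 − 0.06757) = 0.07223; intercept = 0.1003 − 0.07223×0.9804 = 0.02948.
Vmax = 1/intercept = 33.9 nmol·min⁻¹; Km = slope × Vmax = 0.07223 × 33.9 = 2.45 µM.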